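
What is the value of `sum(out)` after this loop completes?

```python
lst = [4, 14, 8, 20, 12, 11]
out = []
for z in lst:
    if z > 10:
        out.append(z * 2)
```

Sum of doubled values > 10
`out` takes the values: [] → [28] → [28, 40] → [28, 40, 24] → [28, 40, 24, 22]
So `sum(out)` = 114

Answer: 114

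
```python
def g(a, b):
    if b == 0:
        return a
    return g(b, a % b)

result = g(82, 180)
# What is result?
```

g(82, 180) -> g(180, 82) -> g(82, 16) -> g(16, 2) -> g(2, 0) -> 2

Answer: 2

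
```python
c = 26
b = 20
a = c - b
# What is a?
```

Trace:
`c = 26` → c = 26
`b = 20` → b = 20
`a = c - b` → a = 6
So a = 6

Answer: 6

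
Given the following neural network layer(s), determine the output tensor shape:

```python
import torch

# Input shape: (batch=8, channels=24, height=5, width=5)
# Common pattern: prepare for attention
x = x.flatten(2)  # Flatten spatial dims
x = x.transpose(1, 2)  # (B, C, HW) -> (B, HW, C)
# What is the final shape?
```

Input: (8, 24, 5, 5) -> after flatten(2): (8, 24, 25) -> Output: (8, 25, 24)

Answer: (8, 25, 24)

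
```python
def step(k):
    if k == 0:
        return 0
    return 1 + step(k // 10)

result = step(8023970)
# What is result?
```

Count of digits of 8023970: 7

Answer: 7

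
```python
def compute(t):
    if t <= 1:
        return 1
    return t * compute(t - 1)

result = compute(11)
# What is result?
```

compute(11) = 11 * 10 * 9 * 8 * 7 * 6 * 5 * 4 * 3 * 2 * 1 = 39916800

Answer: 39916800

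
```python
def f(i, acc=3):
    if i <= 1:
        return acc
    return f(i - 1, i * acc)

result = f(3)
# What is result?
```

Accumulator trace (n, acc): (3, 3) -> (2, 9) -> (1, 18) -> return 18

Answer: 18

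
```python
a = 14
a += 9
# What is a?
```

Trace:
`a = 14` → a = 14
`a += 9` → a = 23
So a = 23

Answer: 23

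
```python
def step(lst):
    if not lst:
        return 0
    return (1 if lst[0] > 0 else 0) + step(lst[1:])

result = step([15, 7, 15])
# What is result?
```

Count of positive elements in [15, 7, 15] = 3

Answer: 3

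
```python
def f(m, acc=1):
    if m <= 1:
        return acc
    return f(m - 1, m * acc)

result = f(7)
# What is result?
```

Accumulator trace (n, acc): (7, 1) -> (6, 7) -> (5, 42) -> (4, 210) -> (3, 840) -> (2, 2520) -> (1, 5040) -> return 5040

Answer: 5040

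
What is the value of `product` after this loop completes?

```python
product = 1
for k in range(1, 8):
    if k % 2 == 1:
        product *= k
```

Product of odd numbers 1 to 7
`product` takes the values: 1 → 3 → 15 → 105

Answer: 105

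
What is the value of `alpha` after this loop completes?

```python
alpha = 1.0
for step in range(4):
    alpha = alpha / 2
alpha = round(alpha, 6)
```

Halving LR 4 times: 1 / 2^4
`alpha` takes the values: 1.0 → 0.5 → 0.25 → 0.125 → 0.0625

Answer: 0.0625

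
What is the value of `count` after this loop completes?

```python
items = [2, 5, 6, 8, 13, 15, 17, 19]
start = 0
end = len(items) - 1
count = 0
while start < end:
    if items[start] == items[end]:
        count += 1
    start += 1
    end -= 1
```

Count matching pairs from ends
`count` takes the values: 0

Answer: 0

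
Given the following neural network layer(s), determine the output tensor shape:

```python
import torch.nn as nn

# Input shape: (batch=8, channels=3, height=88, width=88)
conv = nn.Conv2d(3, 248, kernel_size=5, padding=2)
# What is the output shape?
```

Input: (8, 3, 88, 88) -> Output: (8, 248, 88, 88)

Answer: (8, 248, 88, 88)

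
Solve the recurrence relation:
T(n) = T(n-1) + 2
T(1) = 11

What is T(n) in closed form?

Unrolling: T(n) = T(1) + 2·(n-1) = 11 + 2(n-1) = 2n + 9.

Answer: T(n) = 2n + 9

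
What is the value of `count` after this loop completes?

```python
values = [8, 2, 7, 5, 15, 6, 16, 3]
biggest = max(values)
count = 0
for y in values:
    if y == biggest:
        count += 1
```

Count of max value 16 in [8, 2, 7, 5, 15, 6, 16, 3]
`count` takes the values: 0 → 1

Answer: 1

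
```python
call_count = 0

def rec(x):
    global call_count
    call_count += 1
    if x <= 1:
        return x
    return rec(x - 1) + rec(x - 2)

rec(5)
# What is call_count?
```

Calls(x) = 1 + Calls(x-1) + Calls(x-2); Calls(0)=Calls(1)=1. For x=5 this gives 15.

Answer: 15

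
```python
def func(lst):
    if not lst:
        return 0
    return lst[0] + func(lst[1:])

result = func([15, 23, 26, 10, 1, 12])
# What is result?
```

15 + 23 + 26 + 10 + 1 + 12 + 0 = 87

Answer: 87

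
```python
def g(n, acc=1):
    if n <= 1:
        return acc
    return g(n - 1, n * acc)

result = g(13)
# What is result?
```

Accumulator trace (n, acc): (13, 1) -> (12, 13) -> (11, 156) -> (10, 1716) -> (9, 17160) -> (8, 154440) -> (7, 1235520) -> (6, 8648640) -> (5, 51891840) -> (4, 259459200) -> (3, 1037836800) -> (2, 3113510400) -> (1, 6227020800) -> return 6227020800

Answer: 6227020800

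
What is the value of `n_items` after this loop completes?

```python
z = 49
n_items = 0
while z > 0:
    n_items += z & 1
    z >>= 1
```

Count set bits in 49 (binary: 0b110001)
`n_items` takes the values: 0 → 1 → 2 → 3

Answer: 3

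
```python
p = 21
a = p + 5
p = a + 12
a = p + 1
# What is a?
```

Trace:
`p = 21` → p = 21
`a = p + 5` → a = 26
`p = a + 12` → p = 38
`a = p + 1` → a = 39
So a = 39

Answer: 39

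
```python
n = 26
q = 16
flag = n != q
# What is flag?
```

Trace:
`n = 26` → n = 26
`q = 16` → q = 16
`flag = n != q` → flag = True
So flag = True

Answer: True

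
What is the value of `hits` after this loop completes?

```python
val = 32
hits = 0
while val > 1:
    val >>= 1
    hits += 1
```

Count right shifts until 1
`hits` takes the values: 0 → 1 → 2 → 3 → 4 → 5

Answer: 5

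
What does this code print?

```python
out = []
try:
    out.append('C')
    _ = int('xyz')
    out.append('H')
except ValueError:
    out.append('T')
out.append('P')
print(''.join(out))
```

Execution trace: 'C' (try body) → 'T' (except ValueError) → 'P' (after the try/except). Output: CTP

Answer: CTP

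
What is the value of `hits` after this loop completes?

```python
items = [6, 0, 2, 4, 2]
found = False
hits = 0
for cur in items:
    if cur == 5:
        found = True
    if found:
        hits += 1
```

Count elements after first 5 in [6, 0, 2, 4, 2]
`hits` takes the values: 0

Answer: 0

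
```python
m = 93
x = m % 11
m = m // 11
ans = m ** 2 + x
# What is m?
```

Trace:
`m = 93` → m = 93
`x = m % 11` → x = 5
`m = m // 11` → m = 8
`ans = m ** 2 + x` → ans = 69
So m = 8

Answer: 8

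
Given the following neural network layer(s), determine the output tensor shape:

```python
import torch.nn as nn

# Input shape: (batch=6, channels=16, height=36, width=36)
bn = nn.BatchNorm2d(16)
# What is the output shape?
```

Input: (6, 16, 36, 36) -> Output: (6, 16, 36, 36)

Answer: (6, 16, 36, 36)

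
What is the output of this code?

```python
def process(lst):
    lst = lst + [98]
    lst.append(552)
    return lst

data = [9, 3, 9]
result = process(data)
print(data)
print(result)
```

Key concept: rebinding parameter vs mutation.
Step by step:
`data = [9, 3, 9]` → data = [9, 3, 9]
`result = process(data)` → result = [9, 3, 9, 98, 552]
`print(data)` → prints [9, 3, 9]
`print(result)` → prints [9, 3, 9, 98, 552]

Answer:
[9, 3, 9]
[9, 3, 9, 98, 552]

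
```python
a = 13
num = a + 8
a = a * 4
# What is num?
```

Trace:
`a = 13` → a = 13
`num = a + 8` → num = 21
`a = a * 4` → a = 52
So num = 21

Answer: 21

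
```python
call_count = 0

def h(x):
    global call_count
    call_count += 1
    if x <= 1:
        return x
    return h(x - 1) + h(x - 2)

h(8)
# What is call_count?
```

Calls(x) = 1 + Calls(x-1) + Calls(x-2); Calls(0)=Calls(1)=1. For x=8 this gives 67.

Answer: 67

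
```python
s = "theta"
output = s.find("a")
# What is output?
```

Trace:
`s = "theta"` → s = 'theta'
`output = s.find("a")` → output = 4
So output = 4

Answer: 4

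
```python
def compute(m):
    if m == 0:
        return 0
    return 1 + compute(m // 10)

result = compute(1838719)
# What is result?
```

Count of digits of 1838719: 7

Answer: 7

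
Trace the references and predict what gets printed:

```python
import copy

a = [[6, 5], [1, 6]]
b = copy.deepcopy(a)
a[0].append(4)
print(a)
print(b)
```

Key concept: deep copy is fully independent.
Step by step:
`a = [[6, 5], [1, 6]]` → a = [[6, 5], [1, 6]]
`b = copy.deepcopy(a)` → b = [[6, 5], [1, 6]]
`a[0].append(4)` → a = [[6, 5, 4], [1, 6]]
`print(a)` → prints [[6, 5, 4], [1, 6]]
`print(b)` → prints [[6, 5], [1, 6]]

Answer:
[[6, 5, 4], [1, 6]]
[[6, 5], [1, 6]]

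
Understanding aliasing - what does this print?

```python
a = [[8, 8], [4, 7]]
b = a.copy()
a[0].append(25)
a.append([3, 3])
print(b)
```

Key concept: shallow copy with nested lists.
Step by step:
`a = [[8, 8], [4, 7]]` → a = [[8, 8], [4, 7]]
`b = a.copy()` → b = [[8, 8], [4, 7]]
`a[0].append(25)` → a = [[8, 8, 25], [4, 7]]; b = [[8, 8, 25], [4, 7]]
`a.append([3, 3])` → a = [[8, 8, 25], [4, 7], [3, 3]]
`print(b)` → prints [[8, 8, 25], [4, 7]]

Answer: [[8, 8, 25], [4, 7]]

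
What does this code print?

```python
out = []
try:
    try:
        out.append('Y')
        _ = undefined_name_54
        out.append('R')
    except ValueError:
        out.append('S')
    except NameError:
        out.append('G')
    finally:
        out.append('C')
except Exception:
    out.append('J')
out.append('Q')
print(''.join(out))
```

Execution trace: 'Y' (inner try body) → 'G' (inner except NameError) → 'C' (inner finally) → 'Q' (after the try/except). Output: YGCQ

Answer: YGCQ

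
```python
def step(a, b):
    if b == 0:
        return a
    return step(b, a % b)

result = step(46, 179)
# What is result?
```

step(46, 179) -> step(179, 46) -> step(46, 41) -> step(41, 5) -> step(5, 1) -> step(1, 0) -> 1

Answer: 1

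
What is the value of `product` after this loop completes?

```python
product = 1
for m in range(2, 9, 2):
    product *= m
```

Product of even numbers 2 to 8
`product` takes the values: 1 → 2 → 8 → 48 → 384

Answer: 384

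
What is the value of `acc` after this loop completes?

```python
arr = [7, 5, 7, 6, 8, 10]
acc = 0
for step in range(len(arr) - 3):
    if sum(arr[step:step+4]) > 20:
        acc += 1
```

Count windows with sum > 20
`acc` takes the values: 0 → 1 → 2 → 3

Answer: 3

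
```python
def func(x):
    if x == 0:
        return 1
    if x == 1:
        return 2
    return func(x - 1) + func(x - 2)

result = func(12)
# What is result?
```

Build up from base cases: func(0)=1, func(1)=2, func(2)=3, func(3)=5, func(4)=8, func(5)=13, func(6)=21, ..., func(12)=377

Answer: 377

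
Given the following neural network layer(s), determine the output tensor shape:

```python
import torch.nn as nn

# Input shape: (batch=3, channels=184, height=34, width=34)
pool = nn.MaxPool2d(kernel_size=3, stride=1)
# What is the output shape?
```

Input: (3, 184, 34, 34) -> Output: (3, 184, 32, 32)

Answer: (3, 184, 32, 32)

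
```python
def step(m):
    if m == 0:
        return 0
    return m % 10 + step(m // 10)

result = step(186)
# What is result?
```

Sum of digits of 186: 6 + 8 + 1 = 15

Answer: 15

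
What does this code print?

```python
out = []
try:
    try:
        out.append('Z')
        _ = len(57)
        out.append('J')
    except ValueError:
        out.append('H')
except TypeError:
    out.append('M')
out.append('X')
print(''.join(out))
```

Execution trace: 'Z' (try body) → 'M' (outer except TypeError) → 'X' (after the try/except). Output: ZMX

Answer: ZMX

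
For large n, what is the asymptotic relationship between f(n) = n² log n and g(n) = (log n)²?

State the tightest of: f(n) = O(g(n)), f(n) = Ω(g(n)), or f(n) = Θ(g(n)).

n² log n vs (log n)²: f(n) = Ω(g(n)) but not O(g(n)) — n² log n grows strictly faster than (log n)².

Answer: f(n) = Ω(g(n)) but not O(g(n)) — n² log n grows strictly faster than (log n)².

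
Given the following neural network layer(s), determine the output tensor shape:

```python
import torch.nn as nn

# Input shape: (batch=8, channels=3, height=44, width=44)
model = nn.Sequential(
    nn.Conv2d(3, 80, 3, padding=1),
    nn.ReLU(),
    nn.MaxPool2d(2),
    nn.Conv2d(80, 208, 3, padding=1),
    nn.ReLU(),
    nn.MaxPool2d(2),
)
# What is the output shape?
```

Input: (8, 3, 44, 44) -> after first Conv2d: (8, 80, 44, 44) -> after first MaxPool2d: (8, 80, 22, 22) -> after second Conv2d: (8, 208, 22, 22) -> Output: (8, 208, 11, 11)

Answer: (8, 208, 11, 11)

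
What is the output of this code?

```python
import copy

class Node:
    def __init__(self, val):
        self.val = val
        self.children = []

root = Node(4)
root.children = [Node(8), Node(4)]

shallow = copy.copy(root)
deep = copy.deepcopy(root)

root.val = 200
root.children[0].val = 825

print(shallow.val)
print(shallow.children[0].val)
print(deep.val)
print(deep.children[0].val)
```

Key concept: deep copy with custom objects.
Step by step:
`root = Node(4)` → root = Node(val=4, children=[])
`root.children = [Node(8), Node(4)]` → root = Node(val=4, children=[Node(val=8, children=[]), Node(val=4, children=[])])
`shallow = copy.copy(root)` → shallow = Node(val=4, children=[Node(val=8, children=[]), Node(val=4, children=[])])
`deep = copy.deepcopy(root)` → deep = Node(val=4, children=[Node(val=8, children=[]), Node(val=4, children=[])])
`root.val = 200` → root = Node(val=200, children=[Node(val=8, children=[]), Node(val=4, children=[])])
`root.children[0].val = 825` → root = Node(val=200, children=[Node(val=825, children=[]), Node(val=4, children=[])]); shallow = Node(val=4, children=[Node(val=825, children=[]), Node(val=4, children=[])])
`print(shallow.val)` → prints 4
`print(shallow.children[0].val)` → prints 825
`print(deep.val)` → prints 4
`print(deep.children[0].val)` → prints 8

Answer:
4
825
4
8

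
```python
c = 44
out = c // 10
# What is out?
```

Trace:
`c = 44` → c = 44
`out = c // 10` → out = 4
So out = 4

Answer: 4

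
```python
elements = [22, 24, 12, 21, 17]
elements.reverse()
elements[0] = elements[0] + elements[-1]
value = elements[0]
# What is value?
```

Trace:
`elements = [22, 24, 12, 21, 17]` → elements = [22, 24, 12, 21, 17]
`elements.reverse()` → elements = [17, 21, 12, 24, 22]
`elements[0] = elements[0] + elements[-1]` → elements = [39, 21, 12, 24, 22]
`value = elements[0]` → value = 39
So value = 39

Answer: 39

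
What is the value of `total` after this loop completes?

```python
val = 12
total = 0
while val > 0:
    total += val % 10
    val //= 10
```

Sum digits of 12
`total` takes the values: 0 → 2 → 3

Answer: 3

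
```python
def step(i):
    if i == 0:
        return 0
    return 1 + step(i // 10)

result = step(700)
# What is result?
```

Count of digits of 700: 3

Answer: 3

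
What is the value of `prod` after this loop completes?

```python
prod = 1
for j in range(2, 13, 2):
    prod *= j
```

Product of even numbers 2 to 12
`prod` takes the values: 1 → 2 → 8 → 48 → 384 → 3840 → 46080

Answer: 46080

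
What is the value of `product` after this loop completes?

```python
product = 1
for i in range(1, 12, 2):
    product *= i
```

Product of 1, 3, 5, ... up to 11
`product` takes the values: 1 → 3 → 15 → 105 → 945 → 10395

Answer: 10395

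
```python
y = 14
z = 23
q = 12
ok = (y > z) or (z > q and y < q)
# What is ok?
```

Trace:
`y = 14` → y = 14
`z = 23` → z = 23
`q = 12` → q = 12
`ok = (y > z) or (z > q and y < q)` → ok = False
So ok = False

Answer: False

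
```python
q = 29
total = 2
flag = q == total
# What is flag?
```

Trace:
`q = 29` → q = 29
`total = 2` → total = 2
`flag = q == total` → flag = False
So flag = False

Answer: False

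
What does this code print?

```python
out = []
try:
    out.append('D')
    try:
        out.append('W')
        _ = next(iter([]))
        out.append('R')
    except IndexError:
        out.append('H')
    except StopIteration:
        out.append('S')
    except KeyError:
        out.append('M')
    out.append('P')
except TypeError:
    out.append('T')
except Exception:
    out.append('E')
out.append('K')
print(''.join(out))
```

Execution trace: 'D' (try body) → 'W' (inner try body) → 'S' (inner except StopIteration) → 'P' (try body, no exception) → 'K' (after the try/except). Output: DWSPK

Answer: DWSPK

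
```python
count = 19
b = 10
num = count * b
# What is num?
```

Trace:
`count = 19` → count = 19
`b = 10` → b = 10
`num = count * b` → num = 190
So num = 190

Answer: 190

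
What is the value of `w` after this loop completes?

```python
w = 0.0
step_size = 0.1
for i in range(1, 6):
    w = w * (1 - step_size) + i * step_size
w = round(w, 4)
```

Moving average with lr=0.1
`w` takes the values: 0.0 → 0.1 → 0.29 → 0.561 → 0.9049 → 1.31441 → 1.3144

Answer: 1.3144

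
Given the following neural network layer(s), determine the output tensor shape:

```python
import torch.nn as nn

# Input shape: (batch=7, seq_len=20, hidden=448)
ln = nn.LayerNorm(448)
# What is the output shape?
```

Input: (7, 20, 448) -> Output: (7, 20, 448)

Answer: (7, 20, 448)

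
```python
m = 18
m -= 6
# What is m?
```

Trace:
`m = 18` → m = 18
`m -= 6` → m = 12
So m = 12

Answer: 12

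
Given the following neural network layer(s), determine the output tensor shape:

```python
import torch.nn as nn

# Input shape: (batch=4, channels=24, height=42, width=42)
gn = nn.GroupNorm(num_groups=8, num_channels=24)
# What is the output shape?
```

Input: (4, 24, 42, 42) -> Output: (4, 24, 42, 42)

Answer: (4, 24, 42, 42)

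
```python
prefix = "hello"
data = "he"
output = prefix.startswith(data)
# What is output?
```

Trace:
`prefix = "hello"` → prefix = 'hello'
`data = "he"` → data = 'he'
`output = prefix.startswith(data)` → output = True
So output = True

Answer: True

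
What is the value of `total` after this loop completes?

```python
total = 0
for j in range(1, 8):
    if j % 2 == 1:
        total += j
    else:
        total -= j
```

Add odd, subtract even
`total` takes the values: 0 → 1 → -1 → 2 → -2 → 3 → -3 → 4

Answer: 4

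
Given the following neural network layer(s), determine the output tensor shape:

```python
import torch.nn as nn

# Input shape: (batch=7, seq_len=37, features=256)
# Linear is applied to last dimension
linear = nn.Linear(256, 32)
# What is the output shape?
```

Input: (7, 37, 256) -> Output: (7, 37, 32)

Answer: (7, 37, 32)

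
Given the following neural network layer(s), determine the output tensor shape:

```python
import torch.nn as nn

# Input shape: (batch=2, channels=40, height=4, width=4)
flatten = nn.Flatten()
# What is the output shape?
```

Input: (2, 40, 4, 4) -> Output: (2, 640)

Answer: (2, 640)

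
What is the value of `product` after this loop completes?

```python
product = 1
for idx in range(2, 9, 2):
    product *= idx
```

Product of even numbers 2 to 8
`product` takes the values: 1 → 2 → 8 → 48 → 384

Answer: 384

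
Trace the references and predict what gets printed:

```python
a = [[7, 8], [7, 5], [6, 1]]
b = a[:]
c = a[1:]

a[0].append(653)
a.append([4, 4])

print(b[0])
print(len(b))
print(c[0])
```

Key concept: slice with nested mutation.
Step by step:
`a = [[7, 8], [7, 5], [6, 1]]` → a = [[7, 8], [7, 5], [6, 1]]
`b = a[:]` → b = [[7, 8], [7, 5], [6, 1]]
`c = a[1:]` → c = [[7, 5], [6, 1]]
`a[0].append(653)` → a = [[7, 8, 653], [7, 5], [6, 1]]; b = [[7, 8, 653], [7, 5], [6, 1]]
`a.append([4, 4])` → a = [[7, 8, 653], [7, 5], [6, 1], [4, 4]]
`print(b[0])` → prints [7, 8, 653]
`print(len(b))` → prints 3
`print(c[0])` → prints [7, 5]

Answer:
[7, 8, 653]
3
[7, 5]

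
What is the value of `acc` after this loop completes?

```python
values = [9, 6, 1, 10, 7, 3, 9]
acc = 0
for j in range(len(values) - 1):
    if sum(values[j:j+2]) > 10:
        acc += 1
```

Count windows with sum > 10
`acc` takes the values: 0 → 1 → 2 → 3 → 4

Answer: 4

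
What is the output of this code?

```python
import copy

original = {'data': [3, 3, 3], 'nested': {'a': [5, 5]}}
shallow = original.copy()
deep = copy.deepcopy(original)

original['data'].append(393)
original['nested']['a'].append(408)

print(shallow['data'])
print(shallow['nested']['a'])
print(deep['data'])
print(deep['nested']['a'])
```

Key concept: comparing shallow vs deep copy.
Step by step:
`original = {'data': [3, 3, 3], 'nested': {'a': [5, 5]}}` → original = {'data': [3, 3, 3], 'nested': {'a': [5, 5]}}
`shallow = original.copy()` → shallow = {'data': [3, 3, 3], 'nested': {'a': [5, 5]}}
`deep = copy.deepcopy(original)` → deep = {'data': [3, 3, 3], 'nested': {'a': [5, 5]}}
`original['data'].append(393)` → original = {'data': [3, 3, 3, 393], 'nested': {'a': [5, 5]}}; shallow = {'data': [3, 3, 3, 393], 'nested': {'a': [5, 5]}}
`original['nested']['a'].append(408)` → original = {'data': [3, 3, 3, 393], 'nested': {'a': [5, 5, 408]}}; shallow = {'data': [3, 3, 3, 393], 'nested': {'a': [5, 5, 408]}}
`print(shallow['data'])` → prints [3, 3, 3, 393]
`print(shallow['nested']['a'])` → prints [5, 5, 408]
`print(deep['data'])` → prints [3, 3, 3]
`print(deep['nested']['a'])` → prints [5, 5]

Answer:
[3, 3, 3, 393]
[5, 5, 408]
[3, 3, 3]
[5, 5]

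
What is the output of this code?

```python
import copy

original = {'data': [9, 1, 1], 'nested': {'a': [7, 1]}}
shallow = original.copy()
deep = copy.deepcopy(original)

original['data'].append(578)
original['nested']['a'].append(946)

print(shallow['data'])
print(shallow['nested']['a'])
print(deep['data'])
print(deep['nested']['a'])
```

Key concept: comparing shallow vs deep copy.
Step by step:
`original = {'data': [9, 1, 1], 'nested': {'a': [7, 1]}}` → original = {'data': [9, 1, 1], 'nested': {'a': [7, 1]}}
`shallow = original.copy()` → shallow = {'data': [9, 1, 1], 'nested': {'a': [7, 1]}}
`deep = copy.deepcopy(original)` → deep = {'data': [9, 1, 1], 'nested': {'a': [7, 1]}}
`original['data'].append(578)` → original = {'data': [9, 1, 1, 578], 'nested': {'a': [7, 1]}}; shallow = {'data': [9, 1, 1, 578], 'nested': {'a': [7, 1]}}
`original['nested']['a'].append(946)` → original = {'data': [9, 1, 1, 578], 'nested': {'a': [7, 1, 946]}}; shallow = {'data': [9, 1, 1, 578], 'nested': {'a': [7, 1, 946]}}
`print(shallow['data'])` → prints [9, 1, 1, 578]
`print(shallow['nested']['a'])` → prints [7, 1, 946]
`print(deep['data'])` → prints [9, 1, 1]
`print(deep['nested']['a'])` → prints [7, 1]

Answer:
[9, 1, 1, 578]
[7, 1, 946]
[9, 1, 1]
[7, 1]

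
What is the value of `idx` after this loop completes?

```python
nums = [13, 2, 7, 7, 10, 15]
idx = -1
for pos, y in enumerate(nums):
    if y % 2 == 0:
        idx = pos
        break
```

First even number index in [13, 2, 7, 7, 10, 15]
`idx` takes the values: -1 → 1

Answer: 1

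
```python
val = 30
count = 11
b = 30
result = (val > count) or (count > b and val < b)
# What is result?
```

Trace:
`val = 30` → val = 30
`count = 11` → count = 11
`b = 30` → b = 30
`result = (val > count) or (count > b and val < b)` → result = True
So result = True

Answer: True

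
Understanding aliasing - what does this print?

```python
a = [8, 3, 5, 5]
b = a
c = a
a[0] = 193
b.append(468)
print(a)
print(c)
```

Key concept: multiple aliases.
Step by step:
`a = [8, 3, 5, 5]` → a = [8, 3, 5, 5]
`b = a` → b = [8, 3, 5, 5] (same object as a)
`c = a` → c = [8, 3, 5, 5] (same object as a, b)
`a[0] = 193` → a = [193, 3, 5, 5] (same object as b, c); b = [193, 3, 5, 5] (same object as a, c); c = [193, 3, 5, 5] (same object as a, b)
`b.append(468)` → a = [193, 3, 5, 5, 468] (same object as b, c); b = [193, 3, 5, 5, 468] (same object as a, c); c = [193, 3, 5, 5, 468] (same object as a, b)
`print(a)` → prints [193, 3, 5, 5, 468]
`print(c)` → prints [193, 3, 5, 5, 468]

Answer:
[193, 3, 5, 5, 468]
[193, 3, 5, 5, 468]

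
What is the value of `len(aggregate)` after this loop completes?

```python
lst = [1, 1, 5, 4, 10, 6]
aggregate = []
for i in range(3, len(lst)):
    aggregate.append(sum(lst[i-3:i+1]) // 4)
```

Number of 4-element averages
`aggregate` takes the values: [] → [2] → [2, 5] → [2, 5, 6]
So `len(aggregate)` = 3

Answer: 3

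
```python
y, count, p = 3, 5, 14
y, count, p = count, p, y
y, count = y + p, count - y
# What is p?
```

Trace:
`y, count, p = 3, 5, 14` → y = 3; count = 5; p = 14
`y, count, p = count, p, y` → y = 5; count = 14; p = 3
`y, count = y + p, count - y` → y = 8; count = 9
So p = 3

Answer: 3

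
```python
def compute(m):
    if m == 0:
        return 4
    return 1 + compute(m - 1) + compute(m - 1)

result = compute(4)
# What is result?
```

compute(m) = 1 + 2·compute(m-1), compute(0)=4. Closed form: (4+1)·2^4 - 1 = 79.

Answer: 79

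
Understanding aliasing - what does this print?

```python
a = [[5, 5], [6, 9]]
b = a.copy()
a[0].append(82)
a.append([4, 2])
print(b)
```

Key concept: shallow copy with nested lists.
Step by step:
`a = [[5, 5], [6, 9]]` → a = [[5, 5], [6, 9]]
`b = a.copy()` → b = [[5, 5], [6, 9]]
`a[0].append(82)` → a = [[5, 5, 82], [6, 9]]; b = [[5, 5, 82], [6, 9]]
`a.append([4, 2])` → a = [[5, 5, 82], [6, 9], [4, 2]]
`print(b)` → prints [[5, 5, 82], [6, 9]]

Answer: [[5, 5, 82], [6, 9]]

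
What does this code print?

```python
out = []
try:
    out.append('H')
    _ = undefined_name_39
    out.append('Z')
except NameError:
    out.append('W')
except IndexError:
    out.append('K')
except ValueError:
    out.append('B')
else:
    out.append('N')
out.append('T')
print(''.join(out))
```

Execution trace: 'H' (try body) → 'W' (except NameError) → 'T' (after the try/except). Output: HWT

Answer: HWT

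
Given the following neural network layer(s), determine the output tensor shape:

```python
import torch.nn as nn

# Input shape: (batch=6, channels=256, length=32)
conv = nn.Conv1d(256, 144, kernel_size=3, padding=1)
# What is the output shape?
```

Input: (6, 256, 32) -> Output: (6, 144, 32)

Answer: (6, 144, 32)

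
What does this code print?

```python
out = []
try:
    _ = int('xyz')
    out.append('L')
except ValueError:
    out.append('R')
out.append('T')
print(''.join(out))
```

Execution trace: 'R' (except ValueError) → 'T' (after the try/except). Output: RT

Answer: RT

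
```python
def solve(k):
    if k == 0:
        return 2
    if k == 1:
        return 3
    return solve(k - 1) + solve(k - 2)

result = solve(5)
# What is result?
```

Build up from base cases: solve(0)=2, solve(1)=3, solve(2)=5, solve(3)=8, solve(4)=13, solve(5)=21

Answer: 21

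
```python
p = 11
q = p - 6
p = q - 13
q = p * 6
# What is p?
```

Trace:
`p = 11` → p = 11
`q = p - 6` → q = 5
`p = q - 13` → p = -8
`q = p * 6` → q = -48
So p = -8

Answer: -8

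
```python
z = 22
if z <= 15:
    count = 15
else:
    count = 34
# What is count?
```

Trace:
`z = 22` → z = 22
`if z <= 15: ...` → z <= 15 is False, take else branch → count = 34
So count = 34

Answer: 34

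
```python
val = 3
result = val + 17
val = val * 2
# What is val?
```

Trace:
`val = 3` → val = 3
`result = val + 17` → result = 20
`val = val * 2` → val = 6
So val = 6

Answer: 6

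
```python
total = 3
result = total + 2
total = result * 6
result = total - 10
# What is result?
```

Trace:
`total = 3` → total = 3
`result = total + 2` → result = 5
`total = result * 6` → total = 30
`result = total - 10` → result = 20
So result = 20

Answer: 20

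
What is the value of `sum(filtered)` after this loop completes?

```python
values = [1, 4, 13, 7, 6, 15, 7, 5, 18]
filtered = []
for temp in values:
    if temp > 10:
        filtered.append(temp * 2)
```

Sum of doubled values > 10
`filtered` takes the values: [] → [26] → [26, 30] → [26, 30, 36]
So `sum(filtered)` = 92

Answer: 92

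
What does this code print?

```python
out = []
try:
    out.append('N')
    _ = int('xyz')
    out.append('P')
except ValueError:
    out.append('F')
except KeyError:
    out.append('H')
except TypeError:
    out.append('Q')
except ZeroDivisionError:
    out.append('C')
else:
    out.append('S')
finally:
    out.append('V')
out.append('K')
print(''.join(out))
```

Execution trace: 'N' (try body) → 'F' (except ValueError) → 'V' (finally) → 'K' (after the try/except). Output: NFVK

Answer: NFVK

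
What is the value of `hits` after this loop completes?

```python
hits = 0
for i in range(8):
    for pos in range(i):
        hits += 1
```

Triangle number: 0+1+2+...+7
`hits` takes the values: 0 → 1 → 2 → 3 → 4 → 5 → 6 → 7 → 8 → 9 → 10 → 11 → 12 → 13 → 14 → 15 → 16 → 17 → 18 → 19 → 20 → 21 → 22 → 23 → 24 → 25 → 26 → 27 → 28

Answer: 28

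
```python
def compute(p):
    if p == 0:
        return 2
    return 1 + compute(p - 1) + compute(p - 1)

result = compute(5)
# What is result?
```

compute(p) = 1 + 2·compute(p-1), compute(0)=2. Closed form: (2+1)·2^5 - 1 = 95.

Answer: 95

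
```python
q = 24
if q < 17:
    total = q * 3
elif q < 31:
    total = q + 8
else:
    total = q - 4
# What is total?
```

Trace:
`q = 24` → q = 24
`if q < 17: ...` → q < 17 is False, q < 31 is True → total = 32
So total = 32

Answer: 32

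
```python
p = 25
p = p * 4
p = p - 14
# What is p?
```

Trace:
`p = 25` → p = 25
`p = p * 4` → p = 100
`p = p - 14` → p = 86
So p = 86

Answer: 86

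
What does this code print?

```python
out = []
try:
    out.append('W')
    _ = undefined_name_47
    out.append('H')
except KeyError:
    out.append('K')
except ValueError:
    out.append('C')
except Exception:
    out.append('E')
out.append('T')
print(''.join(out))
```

Execution trace: 'W' (try body) → 'E' (except Exception) → 'T' (after the try/except). Output: WET

Answer: WET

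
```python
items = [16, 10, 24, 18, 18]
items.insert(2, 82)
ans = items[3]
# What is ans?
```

Trace:
`items = [16, 10, 24, 18, 18]` → items = [16, 10, 24, 18, 18]
`items.insert(2, 82)` → items = [16, 10, 82, 24, 18, 18]
`ans = items[3]` → ans = 24
So ans = 24

Answer: 24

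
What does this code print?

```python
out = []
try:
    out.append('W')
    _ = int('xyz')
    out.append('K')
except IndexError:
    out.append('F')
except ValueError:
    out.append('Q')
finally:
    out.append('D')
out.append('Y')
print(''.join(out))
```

Execution trace: 'W' (try body) → 'Q' (except ValueError) → 'D' (finally) → 'Y' (after the try/except). Output: WQDY

Answer: WQDY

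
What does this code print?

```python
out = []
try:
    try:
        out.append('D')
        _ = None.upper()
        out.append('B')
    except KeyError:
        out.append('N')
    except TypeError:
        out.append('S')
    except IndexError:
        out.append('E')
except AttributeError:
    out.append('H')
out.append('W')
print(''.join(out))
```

Execution trace: 'D' (try body) → 'H' (outer except AttributeError) → 'W' (after the try/except). Output: DHW

Answer: DHW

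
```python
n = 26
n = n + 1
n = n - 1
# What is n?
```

Trace:
`n = 26` → n = 26
`n = n + 1` → n = 27
`n = n - 1` → n = 26
So n = 26

Answer: 26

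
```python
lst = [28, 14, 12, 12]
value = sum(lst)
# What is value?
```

Trace:
`lst = [28, 14, 12, 12]` → lst = [28, 14, 12, 12]
`value = sum(lst)` → value = 66
So value = 66

Answer: 66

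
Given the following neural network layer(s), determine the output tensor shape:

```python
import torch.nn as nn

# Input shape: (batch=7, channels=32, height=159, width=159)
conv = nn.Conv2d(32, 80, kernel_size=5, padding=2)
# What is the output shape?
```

Input: (7, 32, 159, 159) -> Output: (7, 80, 159, 159)

Answer: (7, 80, 159, 159)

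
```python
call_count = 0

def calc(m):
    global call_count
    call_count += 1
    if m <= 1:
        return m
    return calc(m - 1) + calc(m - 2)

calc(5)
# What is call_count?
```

Calls(m) = 1 + Calls(m-1) + Calls(m-2); Calls(0)=Calls(1)=1. For m=5 this gives 15.

Answer: 15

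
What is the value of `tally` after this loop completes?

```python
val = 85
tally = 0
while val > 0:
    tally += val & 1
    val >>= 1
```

Count set bits in 85 (binary: 0b1010101)
`tally` takes the values: 0 → 1 → 2 → 3 → 4

Answer: 4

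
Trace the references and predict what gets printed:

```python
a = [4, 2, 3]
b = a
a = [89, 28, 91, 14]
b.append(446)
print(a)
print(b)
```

Key concept: rebinding vs mutation: a is rebound to a new list, b still points at the original.
Step by step:
`a = [4, 2, 3]` → a = [4, 2, 3]
`b = a` → b = [4, 2, 3] (same object as a)
`a = [89, 28, 91, 14]` → a = [89, 28, 91, 14]
`b.append(446)` → b = [4, 2, 3, 446]
`print(a)` → prints [89, 28, 91, 14]
`print(b)` → prints [4, 2, 3, 446]

Answer:
[89, 28, 91, 14]
[4, 2, 3, 446]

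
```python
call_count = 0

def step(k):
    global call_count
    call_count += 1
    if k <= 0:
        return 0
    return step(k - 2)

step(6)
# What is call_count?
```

Linear recursion stepping by 2: 4 calls from k=6 down to ≤0.

Answer: 4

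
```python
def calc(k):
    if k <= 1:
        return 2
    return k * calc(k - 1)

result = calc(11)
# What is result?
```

calc(11) = 11 * 10 * 9 * 8 * 7 * 6 * 5 * 4 * 3 * 2 * 2 = 79833600

Answer: 79833600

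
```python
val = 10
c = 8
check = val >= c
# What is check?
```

Trace:
`val = 10` → val = 10
`c = 8` → c = 8
`check = val >= c` → check = True
So check = True

Answer: True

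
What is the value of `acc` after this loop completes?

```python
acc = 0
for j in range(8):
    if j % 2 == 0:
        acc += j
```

Sum of even numbers 0 to 7
`acc` takes the values: 0 → 2 → 6 → 12

Answer: 12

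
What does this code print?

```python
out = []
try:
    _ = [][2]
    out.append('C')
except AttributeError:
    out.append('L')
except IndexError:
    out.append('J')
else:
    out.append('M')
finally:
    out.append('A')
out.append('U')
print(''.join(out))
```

Execution trace: 'J' (except IndexError) → 'A' (finally) → 'U' (after the try/except). Output: JAU

Answer: JAU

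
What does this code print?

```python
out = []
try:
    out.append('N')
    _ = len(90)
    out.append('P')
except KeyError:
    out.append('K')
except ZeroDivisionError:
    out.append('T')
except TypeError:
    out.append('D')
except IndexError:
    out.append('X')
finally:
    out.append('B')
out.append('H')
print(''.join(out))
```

Execution trace: 'N' (try body) → 'D' (except TypeError) → 'B' (finally) → 'H' (after the try/except). Output: NDBH

Answer: NDBH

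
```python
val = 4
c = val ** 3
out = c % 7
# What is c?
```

Trace:
`val = 4` → val = 4
`c = val ** 3` → c = 64
`out = c % 7` → out = 1
So c = 64

Answer: 64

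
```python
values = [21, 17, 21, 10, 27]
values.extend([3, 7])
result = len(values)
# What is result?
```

Trace:
`values = [21, 17, 21, 10, 27]` → values = [21, 17, 21, 10, 27]
`values.extend([3, 7])` → values = [21, 17, 21, 10, 27, 3, 7]
`result = len(values)` → result = 7
So result = 7

Answer: 7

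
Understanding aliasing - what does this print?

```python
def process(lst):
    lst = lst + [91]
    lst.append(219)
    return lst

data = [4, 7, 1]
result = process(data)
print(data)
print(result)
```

Key concept: rebinding parameter vs mutation.
Step by step:
`data = [4, 7, 1]` → data = [4, 7, 1]
`result = process(data)` → result = [4, 7, 1, 91, 219]
`print(data)` → prints [4, 7, 1]
`print(result)` → prints [4, 7, 1, 91, 219]

Answer:
[4, 7, 1]
[4, 7, 1, 91, 219]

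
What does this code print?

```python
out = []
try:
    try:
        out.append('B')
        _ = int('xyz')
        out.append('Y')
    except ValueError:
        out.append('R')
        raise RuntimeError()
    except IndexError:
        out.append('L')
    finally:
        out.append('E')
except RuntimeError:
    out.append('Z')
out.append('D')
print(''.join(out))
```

Execution trace: 'B' (inner try body) → 'R' (inner except ValueError) → 'E' (inner finally) → 'Z' (outer except RuntimeError) → 'D' (after the try/except). Output: BREZD

Answer: BREZD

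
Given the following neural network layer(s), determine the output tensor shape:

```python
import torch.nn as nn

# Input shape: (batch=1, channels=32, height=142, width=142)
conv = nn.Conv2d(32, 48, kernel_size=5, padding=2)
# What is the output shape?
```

Input: (1, 32, 142, 142) -> Output: (1, 48, 142, 142)

Answer: (1, 48, 142, 142)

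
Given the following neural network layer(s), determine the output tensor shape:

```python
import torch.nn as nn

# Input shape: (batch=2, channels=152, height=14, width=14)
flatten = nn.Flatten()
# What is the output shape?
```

Input: (2, 152, 14, 14) -> Output: (2, 29792)

Answer: (2, 29792)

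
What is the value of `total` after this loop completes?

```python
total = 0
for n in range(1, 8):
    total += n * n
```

Sum of squares 1² to 7² = 140
`total` takes the values: 0 → 1 → 5 → 14 → 30 → 55 → 91 → 140

Answer: 140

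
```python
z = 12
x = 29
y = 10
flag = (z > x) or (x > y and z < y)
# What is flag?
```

Trace:
`z = 12` → z = 12
`x = 29` → x = 29
`y = 10` → y = 10
`flag = (z > x) or (x > y and z < y)` → flag = False
So flag = False

Answer: False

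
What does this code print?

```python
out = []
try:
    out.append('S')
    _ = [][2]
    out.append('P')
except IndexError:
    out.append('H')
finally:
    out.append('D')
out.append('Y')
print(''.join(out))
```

Execution trace: 'S' (try body) → 'H' (except IndexError) → 'D' (finally) → 'Y' (after the try/except). Output: SHDY

Answer: SHDY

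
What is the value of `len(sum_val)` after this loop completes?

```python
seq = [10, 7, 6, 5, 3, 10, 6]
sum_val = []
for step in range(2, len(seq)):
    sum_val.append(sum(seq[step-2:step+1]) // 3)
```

Number of 3-element averages
`sum_val` takes the values: [] → [7] → [7, 6] → [7, 6, 4] → [7, 6, 4, 6] → [7, 6, 4, 6, 6]
So `len(sum_val)` = 5

Answer: 5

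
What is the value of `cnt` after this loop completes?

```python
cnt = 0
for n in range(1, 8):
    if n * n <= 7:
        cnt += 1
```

Count numbers where n² ≤ 7
`cnt` takes the values: 0 → 1 → 2

Answer: 2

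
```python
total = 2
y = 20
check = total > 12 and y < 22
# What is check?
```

Trace:
`total = 2` → total = 2
`y = 20` → y = 20
`check = total > 12 and y < 22` → check = False
So check = False

Answer: False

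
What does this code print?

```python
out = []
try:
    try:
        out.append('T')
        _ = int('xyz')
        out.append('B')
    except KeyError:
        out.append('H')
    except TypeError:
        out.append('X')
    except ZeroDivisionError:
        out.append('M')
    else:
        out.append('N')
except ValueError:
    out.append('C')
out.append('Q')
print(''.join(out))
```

Execution trace: 'T' (inner try body) → 'C' (outer except ValueError) → 'Q' (after the try/except). Output: TCQ

Answer: TCQ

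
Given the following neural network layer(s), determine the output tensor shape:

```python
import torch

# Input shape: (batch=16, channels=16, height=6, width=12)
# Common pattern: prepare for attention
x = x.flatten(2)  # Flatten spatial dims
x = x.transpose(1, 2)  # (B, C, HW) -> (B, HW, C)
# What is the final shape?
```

Input: (16, 16, 6, 12) -> after flatten(2): (16, 16, 72) -> Output: (16, 72, 16)

Answer: (16, 72, 16)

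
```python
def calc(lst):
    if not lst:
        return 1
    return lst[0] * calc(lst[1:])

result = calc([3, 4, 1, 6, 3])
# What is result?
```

Product over [3, 4, 1, 6, 3] = 3 * 4 * 1 * 6 * 3 = 216

Answer: 216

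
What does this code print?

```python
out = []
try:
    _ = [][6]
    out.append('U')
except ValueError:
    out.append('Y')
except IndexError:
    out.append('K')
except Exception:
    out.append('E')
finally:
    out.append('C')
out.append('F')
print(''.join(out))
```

Execution trace: 'K' (except IndexError) → 'C' (finally) → 'F' (after the try/except). Output: KCF

Answer: KCF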